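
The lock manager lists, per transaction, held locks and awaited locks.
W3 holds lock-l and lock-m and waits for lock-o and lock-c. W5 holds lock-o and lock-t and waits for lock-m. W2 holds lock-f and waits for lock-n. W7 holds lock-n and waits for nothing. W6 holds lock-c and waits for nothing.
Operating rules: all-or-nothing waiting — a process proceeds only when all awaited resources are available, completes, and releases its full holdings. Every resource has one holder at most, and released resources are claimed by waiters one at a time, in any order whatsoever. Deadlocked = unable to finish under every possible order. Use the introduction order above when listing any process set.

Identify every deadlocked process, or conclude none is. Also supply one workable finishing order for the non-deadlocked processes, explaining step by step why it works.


Deadlocked set: W3 and W5.
Key observation: along W3 -> W5 -> W3, each member waits on what the next one holds — a deadlock; no other process is dragged down with it.
The rest can finish in the order W7, W6, W2.
Check, step by step:
  W7: no waits; runs immediately, freeing lock-n
  W6: no waits; runs immediately, freeing lock-c
  W2 waits on lock-n — all released -> runs and releases lock-f


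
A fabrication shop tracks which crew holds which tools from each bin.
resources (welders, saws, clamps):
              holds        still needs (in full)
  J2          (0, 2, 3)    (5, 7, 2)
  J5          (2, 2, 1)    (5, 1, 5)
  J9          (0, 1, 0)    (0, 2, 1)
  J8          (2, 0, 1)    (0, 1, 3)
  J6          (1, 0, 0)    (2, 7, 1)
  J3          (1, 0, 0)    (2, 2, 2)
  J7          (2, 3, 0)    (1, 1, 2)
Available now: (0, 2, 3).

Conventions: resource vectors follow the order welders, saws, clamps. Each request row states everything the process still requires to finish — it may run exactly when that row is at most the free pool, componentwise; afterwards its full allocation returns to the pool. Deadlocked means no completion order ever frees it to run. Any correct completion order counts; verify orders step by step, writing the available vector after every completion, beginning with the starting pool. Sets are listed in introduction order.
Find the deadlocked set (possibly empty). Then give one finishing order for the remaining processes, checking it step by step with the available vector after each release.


The deadlocked set is J2, J5 and J6.
Key observation: after J8, J3, J9, J7 the pool peaks at (5, 6, 4), and each blocked process is short somewhere: J2 on saws; J5 on clamps; J6 on saws.
The rest can finish in the order J8, J3, J9, J7. Check, step by step:
  pool = (0, 2, 3)
  J8 needs (0, 1, 3) <= (0, 2, 3) -> finishes; pool += (2, 0, 1) = (2, 2, 4)
  J3 needs (2, 2, 2) <= (2, 2, 4) -> finishes; pool += (1, 0, 0) = (3, 2, 4)
  J9 needs (0, 2, 1) <= (3, 2, 4) -> finishes; pool += (0, 1, 0) = (3, 3, 4)
  J7 needs (1, 1, 2) <= (3, 3, 4) -> finishes; pool += (2, 3, 0) = (5, 6, 4)
The blocked processes can never fit:
  J2 cannot run: need (5, 7, 2) vs free (5, 6, 4) (insufficient saws)
  J5 cannot run: need (5, 1, 5) vs free (5, 6, 4) (insufficient clamps)
  J6 cannot run: need (2, 7, 1) vs free (5, 6, 4) (insufficient saws)


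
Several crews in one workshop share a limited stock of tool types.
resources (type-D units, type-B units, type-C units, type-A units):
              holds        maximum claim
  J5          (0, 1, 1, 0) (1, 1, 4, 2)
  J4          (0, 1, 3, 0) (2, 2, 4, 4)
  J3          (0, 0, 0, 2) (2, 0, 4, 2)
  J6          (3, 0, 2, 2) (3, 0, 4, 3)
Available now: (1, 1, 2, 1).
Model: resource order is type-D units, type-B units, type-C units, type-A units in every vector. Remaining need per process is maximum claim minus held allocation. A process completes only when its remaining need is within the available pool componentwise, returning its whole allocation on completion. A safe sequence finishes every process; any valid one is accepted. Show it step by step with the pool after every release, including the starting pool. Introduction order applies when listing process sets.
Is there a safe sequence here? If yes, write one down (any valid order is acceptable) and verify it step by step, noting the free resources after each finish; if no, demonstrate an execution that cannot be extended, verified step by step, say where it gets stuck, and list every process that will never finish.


SAFE. One safe sequence: J6, J3, J4, J5.
Key observation: at J6 the run first touches a limit — (0, 0, 2, 1) against (1, 1, 2, 1), exact on a resource it actually requests.
Verifying each step:
  pool = (1, 1, 2, 1)
  run J6 (needs (0, 0, 2, 1), free (1, 1, 2, 1)); after release of (3, 0, 2, 2) the pool is (4, 1, 4, 3)
  run J3 (needs (2, 0, 4, 0), free (4, 1, 4, 3)); after release of (0, 0, 0, 2) the pool is (4, 1, 4, 5)
  run J4 (needs (2, 1, 1, 4), free (4, 1, 4, 5)); after release of (0, 1, 3, 0) the pool is (4, 2, 7, 5)
  run J5 (needs (1, 0, 3, 2), free (4, 2, 7, 5)); after release of (0, 1, 1, 0) the pool is (4, 3, 8, 5)


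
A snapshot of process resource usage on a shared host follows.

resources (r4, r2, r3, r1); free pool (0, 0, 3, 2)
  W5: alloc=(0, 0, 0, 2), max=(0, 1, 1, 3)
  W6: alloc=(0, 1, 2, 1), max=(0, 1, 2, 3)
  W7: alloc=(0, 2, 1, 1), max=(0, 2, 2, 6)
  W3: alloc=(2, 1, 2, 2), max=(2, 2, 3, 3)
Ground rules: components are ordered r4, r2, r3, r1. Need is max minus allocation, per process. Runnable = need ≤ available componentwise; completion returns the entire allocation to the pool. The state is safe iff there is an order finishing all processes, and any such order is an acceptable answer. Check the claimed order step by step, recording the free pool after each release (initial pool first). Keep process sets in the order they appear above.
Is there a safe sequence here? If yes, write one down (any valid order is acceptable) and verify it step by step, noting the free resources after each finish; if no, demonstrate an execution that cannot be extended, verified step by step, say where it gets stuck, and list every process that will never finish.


SAFE — a valid safe sequence is W6, W3, W5, W7.
Key observation: W6 marks the first exact bind of the order: its need (0, 0, 0, 2) fits the free (0, 0, 3, 2) with zero slack on a requested resource.
Walking it through:
  pool = (0, 0, 3, 2)
  W6: need (0, 0, 0, 2) fits (0, 0, 3, 2); releases (0, 1, 2, 1), pool now (0, 1, 5, 3)
  W3: need (0, 1, 1, 1) fits (0, 1, 5, 3); releases (2, 1, 2, 2), pool now (2, 2, 7, 5)
  W5: need (0, 1, 1, 1) fits (2, 2, 7, 5); releases (0, 0, 0, 2), pool now (2, 2, 7, 7)
  W7: need (0, 0, 1, 5) fits (2, 2, 7, 7); releases (0, 2, 1, 1), pool now (2, 4, 8, 8)


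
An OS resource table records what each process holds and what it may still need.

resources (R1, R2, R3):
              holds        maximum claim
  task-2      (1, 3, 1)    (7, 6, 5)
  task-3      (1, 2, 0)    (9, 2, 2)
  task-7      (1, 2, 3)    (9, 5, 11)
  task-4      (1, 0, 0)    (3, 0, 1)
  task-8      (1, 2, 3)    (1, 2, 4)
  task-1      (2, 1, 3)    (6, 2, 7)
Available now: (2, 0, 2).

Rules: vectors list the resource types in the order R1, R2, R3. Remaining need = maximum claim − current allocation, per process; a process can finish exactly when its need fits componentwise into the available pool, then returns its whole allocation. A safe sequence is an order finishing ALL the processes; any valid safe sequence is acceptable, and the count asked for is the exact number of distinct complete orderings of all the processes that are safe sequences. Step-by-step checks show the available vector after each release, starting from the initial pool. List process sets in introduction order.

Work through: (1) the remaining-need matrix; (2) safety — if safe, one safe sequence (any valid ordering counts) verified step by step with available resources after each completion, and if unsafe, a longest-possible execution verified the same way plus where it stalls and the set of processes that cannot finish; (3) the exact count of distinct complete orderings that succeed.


(1) Remaining need (order R1, R2, R3):
  task-2: (6, 3, 4)
  task-3: (8, 0, 2)
  task-7: (8, 3, 8)
  task-4: (2, 0, 1)
  task-8: (0, 0, 1)
  task-1: (4, 1, 4)
(2) UNSAFE.
Key observation: the wall is R1: completing task-8, task-4, task-1, task-2 brings the pool only to (7, 6, 9), and all the rest need more.
The run task-8, task-4, task-1, task-2 cannot be extended any further. Check, step by step:
  pool = (2, 0, 2)
  run task-8 (needs (0, 0, 1), free (2, 0, 2)); after release of (1, 2, 3) the pool is (3, 2, 5)
  run task-4 (needs (2, 0, 1), free (3, 2, 5)); after release of (1, 0, 0) the pool is (4, 2, 5)
  run task-1 (needs (4, 1, 4), free (4, 2, 5)); after release of (2, 1, 3) the pool is (6, 3, 8)
  run task-2 (needs (6, 3, 4), free (6, 3, 8)); after release of (1, 3, 1) the pool is (7, 6, 9)
  task-3 cannot run: need (8, 0, 2) vs free (7, 6, 9) (insufficient R1)
  task-7 cannot run: need (8, 3, 8) vs free (7, 6, 9) (insufficient R1)
Permanently blocked: task-3 and task-7.
(3) Precisely 0 of the possible complete orderings are safe sequences.


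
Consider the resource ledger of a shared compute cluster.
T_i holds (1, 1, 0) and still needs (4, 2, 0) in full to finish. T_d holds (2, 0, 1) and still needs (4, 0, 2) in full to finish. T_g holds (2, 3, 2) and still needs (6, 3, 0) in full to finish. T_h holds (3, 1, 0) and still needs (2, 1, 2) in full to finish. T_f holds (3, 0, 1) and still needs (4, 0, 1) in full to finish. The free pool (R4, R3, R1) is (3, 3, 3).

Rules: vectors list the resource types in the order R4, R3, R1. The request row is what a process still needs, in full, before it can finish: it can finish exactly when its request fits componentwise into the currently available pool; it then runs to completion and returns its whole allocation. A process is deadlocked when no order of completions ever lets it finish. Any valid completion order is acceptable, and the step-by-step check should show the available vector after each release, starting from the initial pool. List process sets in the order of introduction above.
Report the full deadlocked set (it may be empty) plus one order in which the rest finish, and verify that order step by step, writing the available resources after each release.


Nothing here is deadlocked.
Key observation: there is always a runnable process — T_h first — so the state unwinds completely.
The rest can finish in the order T_h, T_g, T_d, T_f, T_i. Verifying each step:
  pool = (3, 3, 3)
  T_h: need (2, 1, 2) fits (3, 3, 3); releases (3, 1, 0), pool now (6, 4, 3)
  T_g: need (6, 3, 0) fits (6, 4, 3); releases (2, 3, 2), pool now (8, 7, 5)
  T_d: need (4, 0, 2) fits (8, 7, 5); releases (2, 0, 1), pool now (10, 7, 6)
  T_f: need (4, 0, 1) fits (10, 7, 6); releases (3, 0, 1), pool now (13, 7, 7)
  T_i: need (4, 2, 0) fits (13, 7, 7); releases (1, 1, 0), pool now (14, 8, 7)


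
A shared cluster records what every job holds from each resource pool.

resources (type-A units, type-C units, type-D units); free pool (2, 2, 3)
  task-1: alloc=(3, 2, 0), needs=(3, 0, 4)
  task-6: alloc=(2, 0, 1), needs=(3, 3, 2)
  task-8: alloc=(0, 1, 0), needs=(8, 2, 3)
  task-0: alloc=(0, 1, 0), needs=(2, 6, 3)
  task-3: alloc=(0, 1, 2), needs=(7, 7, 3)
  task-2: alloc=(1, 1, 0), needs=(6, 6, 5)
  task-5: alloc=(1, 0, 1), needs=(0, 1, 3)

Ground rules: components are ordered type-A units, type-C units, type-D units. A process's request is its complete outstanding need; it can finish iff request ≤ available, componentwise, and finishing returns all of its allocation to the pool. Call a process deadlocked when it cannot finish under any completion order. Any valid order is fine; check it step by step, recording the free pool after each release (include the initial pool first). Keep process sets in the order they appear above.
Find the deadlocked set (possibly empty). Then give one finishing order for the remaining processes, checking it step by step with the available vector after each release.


The deadlocked set is task-0, task-3 and task-2.
Key observation: once task-5, task-1, task-6, task-8 finish, the pool peaks at (8, 5, 5) — and every remaining process still needs more type-C units than that.
A valid finishing order for the others: task-5, task-1, task-6, task-8. Check, step by step:
  pool = (2, 2, 3)
  run task-5 (needs (0, 1, 3), free (2, 2, 3)); after release of (1, 0, 1) the pool is (3, 2, 4)
  run task-1 (needs (3, 0, 4), free (3, 2, 4)); after release of (3, 2, 0) the pool is (6, 4, 4)
  run task-6 (needs (3, 3, 2), free (6, 4, 4)); after release of (2, 0, 1) the pool is (8, 4, 5)
  run task-8 (needs (8, 2, 3), free (8, 4, 5)); after release of (0, 1, 0) the pool is (8, 5, 5)
The blocked processes can never fit:
  task-0 still needs (2, 6, 3) but only (8, 5, 5) is free — short on type-C units
  task-3 still needs (7, 7, 3) but only (8, 5, 5) is free — short on type-C units
  task-2 still needs (6, 6, 5) but only (8, 5, 5) is free — short on type-C units


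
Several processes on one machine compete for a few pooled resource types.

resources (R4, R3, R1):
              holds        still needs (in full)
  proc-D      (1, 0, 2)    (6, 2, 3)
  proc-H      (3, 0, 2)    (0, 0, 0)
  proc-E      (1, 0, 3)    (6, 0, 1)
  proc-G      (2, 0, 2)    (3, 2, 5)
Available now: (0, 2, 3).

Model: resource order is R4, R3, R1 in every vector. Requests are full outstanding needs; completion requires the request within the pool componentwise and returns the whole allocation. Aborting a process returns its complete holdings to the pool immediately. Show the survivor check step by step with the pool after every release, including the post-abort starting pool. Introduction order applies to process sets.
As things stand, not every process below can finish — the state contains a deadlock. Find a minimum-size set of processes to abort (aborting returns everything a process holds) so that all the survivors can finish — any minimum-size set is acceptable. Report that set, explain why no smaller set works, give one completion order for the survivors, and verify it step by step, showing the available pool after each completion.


Abort proc-E.
Key observation: proc-D had no path to completion before; after the abort of proc-E ((1, 0, 3) returned), step 3 is where it fits.
No smaller set exists: with zero aborts the deadlock remains.
Survivors finish in the order: proc-H, proc-G, proc-D. Walking it through (pool after the aborts first):
  pool = (1, 2, 6)
  proc-H: need (0, 0, 0) fits (1, 2, 6); releases (3, 0, 2), pool now (4, 2, 8)
  proc-G: need (3, 2, 5) fits (4, 2, 8); releases (2, 0, 2), pool now (6, 2, 10)
  proc-D: need (6, 2, 3) fits (6, 2, 10); releases (1, 0, 2), pool now (7, 2, 12)


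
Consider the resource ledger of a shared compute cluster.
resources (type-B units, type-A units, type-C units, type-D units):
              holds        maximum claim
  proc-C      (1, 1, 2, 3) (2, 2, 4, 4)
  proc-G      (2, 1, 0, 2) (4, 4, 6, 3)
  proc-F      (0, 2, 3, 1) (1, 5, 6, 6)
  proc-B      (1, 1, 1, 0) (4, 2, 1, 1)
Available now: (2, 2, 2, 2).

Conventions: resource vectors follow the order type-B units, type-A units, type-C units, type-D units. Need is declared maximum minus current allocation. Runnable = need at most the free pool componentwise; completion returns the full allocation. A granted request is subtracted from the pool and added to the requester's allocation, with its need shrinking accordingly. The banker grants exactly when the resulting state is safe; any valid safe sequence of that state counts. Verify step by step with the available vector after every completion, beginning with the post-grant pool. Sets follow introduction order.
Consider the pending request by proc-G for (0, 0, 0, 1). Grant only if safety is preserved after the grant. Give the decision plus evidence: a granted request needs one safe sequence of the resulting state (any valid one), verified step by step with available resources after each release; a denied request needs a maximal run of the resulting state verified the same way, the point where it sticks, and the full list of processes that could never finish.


DENY. Granting would leave the state unsafe.
Key observation: after proc-C, proc-B the pool peaks at (4, 4, 5, 4), and each blocked process is short somewhere: proc-G on type-C units; proc-F on type-D units.
Pretend the grant happened; the run proc-C, proc-B goes as far as possible. Verifying each step:
  pool = (2, 2, 2, 1)
  proc-C: need (1, 1, 2, 1) fits (2, 2, 2, 1); releases (1, 1, 2, 3), pool now (3, 3, 4, 4)
  proc-B: need (3, 1, 0, 1) fits (3, 3, 4, 4); releases (1, 1, 1, 0), pool now (4, 4, 5, 4)
  proc-G cannot run: need (2, 3, 6, 0) vs free (4, 4, 5, 4) (insufficient type-C units)
  proc-F cannot run: need (1, 3, 3, 5) vs free (4, 4, 5, 4) (insufficient type-D units)
Processes that could never finish after the grant: proc-G and proc-F.


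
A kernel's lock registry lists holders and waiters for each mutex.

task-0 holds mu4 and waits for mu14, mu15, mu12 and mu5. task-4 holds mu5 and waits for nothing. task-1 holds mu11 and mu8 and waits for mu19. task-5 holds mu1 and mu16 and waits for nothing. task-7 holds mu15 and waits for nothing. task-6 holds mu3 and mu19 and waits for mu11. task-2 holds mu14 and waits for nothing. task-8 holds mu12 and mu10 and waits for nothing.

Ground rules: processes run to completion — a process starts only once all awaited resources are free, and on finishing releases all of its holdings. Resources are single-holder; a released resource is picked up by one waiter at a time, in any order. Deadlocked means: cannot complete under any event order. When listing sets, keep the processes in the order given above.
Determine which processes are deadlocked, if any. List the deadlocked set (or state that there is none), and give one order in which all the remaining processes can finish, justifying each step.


Deadlocked: task-1 and task-6.
Key observation: the loop task-1 -> task-6 -> task-1 blocks itself forever; no other process is dragged down with it.
One completion order for the rest: task-2, task-4, task-5, task-7, task-8, task-0.
Walking it through:
  run task-2 (it waits on nothing); releases mu14
  run task-4 (it waits on nothing); releases mu5
  run task-5 (it waits on nothing); releases mu1 and mu16
  run task-7 (it waits on nothing); releases mu15
  run task-8 (it waits on nothing); releases mu12 and mu10
  task-0 waits on mu14, mu15, mu12 and mu5 — all released -> runs and releases mu4


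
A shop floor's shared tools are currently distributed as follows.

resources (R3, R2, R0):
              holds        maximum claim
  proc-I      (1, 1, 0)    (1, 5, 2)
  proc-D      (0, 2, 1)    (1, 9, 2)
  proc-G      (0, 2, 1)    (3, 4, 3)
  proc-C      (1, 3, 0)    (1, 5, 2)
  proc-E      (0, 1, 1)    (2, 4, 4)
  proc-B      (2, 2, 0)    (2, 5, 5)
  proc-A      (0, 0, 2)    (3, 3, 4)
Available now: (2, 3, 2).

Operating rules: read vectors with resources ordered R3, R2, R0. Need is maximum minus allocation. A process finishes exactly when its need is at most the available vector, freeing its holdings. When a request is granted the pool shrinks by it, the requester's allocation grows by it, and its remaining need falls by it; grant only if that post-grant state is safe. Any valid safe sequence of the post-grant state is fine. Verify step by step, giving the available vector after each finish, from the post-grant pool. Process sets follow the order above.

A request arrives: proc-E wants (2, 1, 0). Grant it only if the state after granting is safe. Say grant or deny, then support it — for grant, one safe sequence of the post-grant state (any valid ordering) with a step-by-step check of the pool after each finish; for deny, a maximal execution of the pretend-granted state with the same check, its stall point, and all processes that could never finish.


DENY — the pretend-granted state is unsafe.
Key observation: after proc-C, proc-I the pool peaks at (2, 6, 2), and each blocked process is short somewhere: proc-D on R2; proc-G on R3; proc-E on R0; proc-B on R0; proc-A on R3.
Pretend the grant happened; the run proc-C, proc-I goes as far as possible. Verifying each step:
  pool = (0, 2, 2)
  proc-C needs (0, 2, 2) <= (0, 2, 2) -> finishes; pool += (1, 3, 0) = (1, 5, 2)
  proc-I needs (0, 4, 2) <= (1, 5, 2) -> finishes; pool += (1, 1, 0) = (2, 6, 2)
  proc-D still needs (1, 7, 1) but only (2, 6, 2) is free — short on R2
  proc-G still needs (3, 2, 2) but only (2, 6, 2) is free — short on R3
  proc-E still needs (0, 2, 3) but only (2, 6, 2) is free — short on R0
  proc-B still needs (0, 3, 5) but only (2, 6, 2) is free — short on R0
  proc-A still needs (3, 3, 2) but only (2, 6, 2) is free — short on R3
Post-grant, the permanently blocked set is proc-D, proc-G, proc-E, proc-B and proc-A.


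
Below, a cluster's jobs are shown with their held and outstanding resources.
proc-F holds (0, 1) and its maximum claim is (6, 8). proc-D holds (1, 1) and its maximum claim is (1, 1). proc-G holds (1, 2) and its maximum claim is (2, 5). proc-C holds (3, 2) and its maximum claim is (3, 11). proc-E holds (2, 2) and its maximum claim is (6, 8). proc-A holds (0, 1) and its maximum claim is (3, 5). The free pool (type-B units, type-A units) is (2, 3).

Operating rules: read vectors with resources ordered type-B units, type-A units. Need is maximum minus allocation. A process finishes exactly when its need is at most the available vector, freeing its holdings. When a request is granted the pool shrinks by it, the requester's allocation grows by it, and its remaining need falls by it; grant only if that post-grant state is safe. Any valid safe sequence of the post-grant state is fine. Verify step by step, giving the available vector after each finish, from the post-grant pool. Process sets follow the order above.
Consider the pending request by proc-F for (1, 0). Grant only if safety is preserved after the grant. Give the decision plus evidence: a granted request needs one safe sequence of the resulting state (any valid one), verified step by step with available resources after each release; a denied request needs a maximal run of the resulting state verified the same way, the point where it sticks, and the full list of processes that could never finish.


DENY — the pretend-granted state is unsafe.
Key observation: after proc-D, proc-G, proc-A the pool peaks at (3, 7), and each blocked process is short somewhere: proc-F on type-B units; proc-C on type-A units; proc-E on type-B units.
On the post-grant state, proc-D, proc-G, proc-A is a maximal run — nothing extends it. Walking it through:
  pool = (1, 3)
  run proc-D (needs (0, 0), free (1, 3)); after release of (1, 1) the pool is (2, 4)
  run proc-G (needs (1, 3), free (2, 4)); after release of (1, 2) the pool is (3, 6)
  run proc-A (needs (3, 4), free (3, 6)); after release of (0, 1) the pool is (3, 7)
  blocked: proc-F wants (5, 7), pool (3, 7) — not enough type-B units
  blocked: proc-C wants (0, 9), pool (3, 7) — not enough type-A units
  blocked: proc-E wants (4, 6), pool (3, 7) — not enough type-B units
Processes that could never finish after the grant: proc-F, proc-C and proc-E.


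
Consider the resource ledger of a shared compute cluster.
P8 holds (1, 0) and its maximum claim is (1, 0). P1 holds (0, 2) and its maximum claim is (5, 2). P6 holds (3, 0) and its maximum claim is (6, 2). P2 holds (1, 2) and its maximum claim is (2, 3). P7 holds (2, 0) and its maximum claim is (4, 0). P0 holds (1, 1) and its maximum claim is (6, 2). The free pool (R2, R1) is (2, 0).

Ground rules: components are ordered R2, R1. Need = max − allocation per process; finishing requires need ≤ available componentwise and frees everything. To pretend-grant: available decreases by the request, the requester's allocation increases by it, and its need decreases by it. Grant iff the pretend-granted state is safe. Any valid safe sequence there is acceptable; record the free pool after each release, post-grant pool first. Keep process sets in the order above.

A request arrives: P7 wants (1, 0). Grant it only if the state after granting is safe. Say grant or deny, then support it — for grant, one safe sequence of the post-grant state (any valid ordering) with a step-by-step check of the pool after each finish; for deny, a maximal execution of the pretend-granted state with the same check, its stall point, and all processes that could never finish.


GRANT. The post-grant state is safe; one safe sequence: P8, P7, P1, P6, P2, P0.
Key observation: (1, 0) free after granting still covers P8 first, and each release covers the next.
Verifying the post-grant state step by step:
  pool = (1, 0)
  P8 needs (0, 0) <= (1, 0) -> finishes; pool += (1, 0) = (2, 0)
  P7 needs (1, 0) <= (2, 0) -> finishes; pool += (3, 0) = (5, 0)
  P1 needs (5, 0) <= (5, 0) -> finishes; pool += (0, 2) = (5, 2)
  P6 needs (3, 2) <= (5, 2) -> finishes; pool += (3, 0) = (8, 2)
  P2 needs (1, 1) <= (8, 2) -> finishes; pool += (1, 2) = (9, 4)
  P0 needs (5, 1) <= (9, 4) -> finishes; pool += (1, 1) = (10, 5)


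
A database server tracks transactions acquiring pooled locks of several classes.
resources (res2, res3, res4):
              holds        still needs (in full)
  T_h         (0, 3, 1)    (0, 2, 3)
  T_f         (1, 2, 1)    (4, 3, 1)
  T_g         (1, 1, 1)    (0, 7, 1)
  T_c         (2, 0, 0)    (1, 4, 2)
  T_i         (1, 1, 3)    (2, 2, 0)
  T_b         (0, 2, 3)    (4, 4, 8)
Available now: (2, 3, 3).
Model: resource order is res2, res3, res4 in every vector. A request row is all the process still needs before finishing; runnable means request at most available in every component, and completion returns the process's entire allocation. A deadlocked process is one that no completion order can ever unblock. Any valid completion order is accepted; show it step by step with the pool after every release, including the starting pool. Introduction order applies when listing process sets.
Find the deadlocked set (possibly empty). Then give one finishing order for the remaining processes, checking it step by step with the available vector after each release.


The deadlocked set is empty.
Key observation: starting with T_i, each completion frees enough for the next — no one is permanently blocked.
The rest can finish in the order T_i, T_h, T_g, T_c, T_f, T_b. Step-by-step check:
  pool = (2, 3, 3)
  T_i: need (2, 2, 0) fits (2, 3, 3); releases (1, 1, 3), pool now (3, 4, 6)
  T_h: need (0, 2, 3) fits (3, 4, 6); releases (0, 3, 1), pool now (3, 7, 7)
  T_g: need (0, 7, 1) fits (3, 7, 7); releases (1, 1, 1), pool now (4, 8, 8)
  T_c: need (1, 4, 2) fits (4, 8, 8); releases (2, 0, 0), pool now (6, 8, 8)
  T_f: need (4, 3, 1) fits (6, 8, 8); releases (1, 2, 1), pool now (7, 10, 9)
  T_b: need (4, 4, 8) fits (7, 10, 9); releases (0, 2, 3), pool now (7, 12, 12)


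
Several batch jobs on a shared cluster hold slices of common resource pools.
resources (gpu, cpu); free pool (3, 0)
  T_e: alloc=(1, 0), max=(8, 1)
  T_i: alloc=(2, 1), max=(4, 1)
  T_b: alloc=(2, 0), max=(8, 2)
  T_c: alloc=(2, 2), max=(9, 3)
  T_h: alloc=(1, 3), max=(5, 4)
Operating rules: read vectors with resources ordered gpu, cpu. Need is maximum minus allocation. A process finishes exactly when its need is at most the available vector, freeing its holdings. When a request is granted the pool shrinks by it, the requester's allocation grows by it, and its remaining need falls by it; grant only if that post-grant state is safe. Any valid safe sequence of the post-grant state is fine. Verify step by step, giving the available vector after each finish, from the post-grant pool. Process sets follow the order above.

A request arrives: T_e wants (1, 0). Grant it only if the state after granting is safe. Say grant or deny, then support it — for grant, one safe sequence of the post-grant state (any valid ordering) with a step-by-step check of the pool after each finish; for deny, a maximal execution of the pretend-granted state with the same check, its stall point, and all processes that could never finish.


DENY — the pretend-granted state is unsafe.
Key observation: after T_i, T_h complete, (5, 4) is the best the pool ever gets, yet each leftover process wants more gpu.
On the post-grant state, T_i, T_h is a maximal run — nothing extends it. Walking it through:
  pool = (2, 0)
  run T_i (needs (2, 0), free (2, 0)); after release of (2, 1) the pool is (4, 1)
  run T_h (needs (4, 1), free (4, 1)); after release of (1, 3) the pool is (5, 4)
  blocked: T_e wants (6, 1), pool (5, 4) — not enough gpu
  blocked: T_b wants (6, 2), pool (5, 4) — not enough gpu
  blocked: T_c wants (7, 1), pool (5, 4) — not enough gpu
Processes that could never finish after the grant: T_e, T_b and T_c.


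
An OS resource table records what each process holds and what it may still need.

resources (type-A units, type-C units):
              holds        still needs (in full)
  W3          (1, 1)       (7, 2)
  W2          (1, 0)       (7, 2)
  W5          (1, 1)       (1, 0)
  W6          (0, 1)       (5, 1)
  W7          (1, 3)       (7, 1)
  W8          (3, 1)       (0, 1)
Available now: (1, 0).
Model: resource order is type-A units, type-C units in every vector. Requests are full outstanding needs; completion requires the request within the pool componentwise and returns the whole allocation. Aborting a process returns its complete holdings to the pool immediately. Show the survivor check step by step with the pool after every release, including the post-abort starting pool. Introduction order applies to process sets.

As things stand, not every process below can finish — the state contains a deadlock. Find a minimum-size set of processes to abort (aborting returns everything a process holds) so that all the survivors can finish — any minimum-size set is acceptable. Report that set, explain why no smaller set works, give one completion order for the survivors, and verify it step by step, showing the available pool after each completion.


Abort W3 and W7.
Key observation: W2 could never have finished before the abort; with (2, 4) returned by W3 and W7, it fits at step 4.
Why nothing smaller works — every single abort fails: W3 alone leaves W2 blocked (short on type-A units); W2 alone leaves W3 blocked (short on type-A units); W5 alone leaves W3 blocked (short on type-A units); W6 alone leaves W3 blocked (short on type-A units); W7 alone leaves W3 blocked (short on type-A units); W8 alone leaves W3 blocked (short on type-A units).
One survivor order: W5, W8, W6, W2. Check, step by step (post-abort pool first):
  pool = (3, 4)
  W5 needs (1, 0) <= (3, 4) -> finishes; pool += (1, 1) = (4, 5)
  W8 needs (0, 1) <= (4, 5) -> finishes; pool += (3, 1) = (7, 6)
  W6 needs (5, 1) <= (7, 6) -> finishes; pool += (0, 1) = (7, 7)
  W2 needs (7, 2) <= (7, 7) -> finishes; pool += (1, 0) = (8, 7)


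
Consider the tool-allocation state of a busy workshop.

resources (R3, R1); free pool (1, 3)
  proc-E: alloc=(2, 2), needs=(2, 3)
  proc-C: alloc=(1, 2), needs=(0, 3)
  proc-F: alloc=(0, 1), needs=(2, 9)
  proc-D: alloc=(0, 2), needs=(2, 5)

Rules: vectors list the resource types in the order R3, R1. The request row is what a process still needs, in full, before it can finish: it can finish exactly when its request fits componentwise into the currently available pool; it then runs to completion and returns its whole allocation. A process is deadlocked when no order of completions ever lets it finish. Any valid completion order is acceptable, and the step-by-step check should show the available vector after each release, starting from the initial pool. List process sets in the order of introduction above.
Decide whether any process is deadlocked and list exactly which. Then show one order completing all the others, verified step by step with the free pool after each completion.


The deadlocked set is empty.
Key observation: proc-C fits the free pool immediately, and its release cascades until everyone finishes.
One completion order for the rest: proc-C, proc-D, proc-E, proc-F. Check, step by step:
  pool = (1, 3)
  proc-C: need (0, 3) fits (1, 3); releases (1, 2), pool now (2, 5)
  proc-D: need (2, 5) fits (2, 5); releases (0, 2), pool now (2, 7)
  proc-E: need (2, 3) fits (2, 7); releases (2, 2), pool now (4, 9)
  proc-F: need (2, 9) fits (4, 9); releases (0, 1), pool now (4, 10)


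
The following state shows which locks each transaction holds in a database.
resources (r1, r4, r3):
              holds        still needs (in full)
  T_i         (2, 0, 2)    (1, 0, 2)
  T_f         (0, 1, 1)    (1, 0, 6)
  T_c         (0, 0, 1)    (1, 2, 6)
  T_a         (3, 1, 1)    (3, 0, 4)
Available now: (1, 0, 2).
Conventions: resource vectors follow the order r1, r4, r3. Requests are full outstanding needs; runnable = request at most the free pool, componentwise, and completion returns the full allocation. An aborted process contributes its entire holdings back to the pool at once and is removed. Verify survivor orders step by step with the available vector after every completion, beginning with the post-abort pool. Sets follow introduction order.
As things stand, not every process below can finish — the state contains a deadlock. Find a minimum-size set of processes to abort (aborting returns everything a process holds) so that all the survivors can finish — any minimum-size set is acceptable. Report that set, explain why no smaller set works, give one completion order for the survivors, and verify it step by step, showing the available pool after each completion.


Minimum abort set: T_c.
Key observation: T_f was stuck for good until T_c gave back (0, 0, 1); in the order shown it finishes at step 3.
Why nothing smaller works: aborting no one leaves the state deadlocked as given.
The survivors complete as T_i, T_a, T_f. Verifying each step (starting from the post-abort pool):
  pool = (1, 0, 3)
  T_i: need (1, 0, 2) fits (1, 0, 3); releases (2, 0, 2), pool now (3, 0, 5)
  T_a: need (3, 0, 4) fits (3, 0, 5); releases (3, 1, 1), pool now (6, 1, 6)
  T_f: need (1, 0, 6) fits (6, 1, 6); releases (0, 1, 1), pool now (6, 2, 7)


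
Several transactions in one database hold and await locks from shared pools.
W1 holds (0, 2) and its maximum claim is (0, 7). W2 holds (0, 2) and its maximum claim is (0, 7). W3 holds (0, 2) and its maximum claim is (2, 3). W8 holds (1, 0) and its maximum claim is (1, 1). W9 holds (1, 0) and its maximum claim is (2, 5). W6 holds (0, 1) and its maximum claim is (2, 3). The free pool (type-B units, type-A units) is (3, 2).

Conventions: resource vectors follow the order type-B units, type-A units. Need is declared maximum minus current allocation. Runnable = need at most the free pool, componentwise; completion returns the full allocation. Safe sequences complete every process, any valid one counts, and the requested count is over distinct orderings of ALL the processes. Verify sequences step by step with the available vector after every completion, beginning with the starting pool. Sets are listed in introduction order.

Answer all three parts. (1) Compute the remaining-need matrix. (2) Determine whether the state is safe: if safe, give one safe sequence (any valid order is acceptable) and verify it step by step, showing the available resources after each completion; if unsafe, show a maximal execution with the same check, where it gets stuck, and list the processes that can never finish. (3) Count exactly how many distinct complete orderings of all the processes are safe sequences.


(1) Need matrix, components ordered type-B units, type-A units:
  W1: (0, 5)
  W2: (0, 5)
  W3: (2, 1)
  W8: (0, 1)
  W9: (1, 5)
  W6: (2, 2)
(2) SAFE — a valid safe sequence is W3, W6, W9, W1, W8, W2.
Key observation: reading the order forward, W9 is the first process whose need (1, 5) meets the free pool (3, 5) exactly on a resource it requests.
Step-by-step check:
  pool = (3, 2)
  W3: need (2, 1) fits (3, 2); releases (0, 2), pool now (3, 4)
  W6: need (2, 2) fits (3, 4); releases (0, 1), pool now (3, 5)
  W9: need (1, 5) fits (3, 5); releases (1, 0), pool now (4, 5)
  W1: need (0, 5) fits (4, 5); releases (0, 2), pool now (4, 7)
  W8: need (0, 1) fits (4, 7); releases (1, 0), pool now (5, 7)
  W2: need (0, 5) fits (5, 7); releases (0, 2), pool now (5, 9)
(3) Exactly 72 of the possible complete orderings are safe sequences.


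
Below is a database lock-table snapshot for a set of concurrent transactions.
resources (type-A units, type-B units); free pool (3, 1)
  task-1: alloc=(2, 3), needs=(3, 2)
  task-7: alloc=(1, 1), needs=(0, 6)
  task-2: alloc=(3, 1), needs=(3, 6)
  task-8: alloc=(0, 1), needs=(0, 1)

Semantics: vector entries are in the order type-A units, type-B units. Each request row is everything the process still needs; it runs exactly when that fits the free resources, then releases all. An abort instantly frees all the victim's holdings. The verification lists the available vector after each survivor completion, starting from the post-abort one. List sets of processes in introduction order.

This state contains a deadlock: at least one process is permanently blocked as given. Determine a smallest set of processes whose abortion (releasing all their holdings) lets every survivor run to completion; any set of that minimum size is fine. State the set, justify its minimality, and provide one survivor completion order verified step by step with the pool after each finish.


Minimum abort set: task-7.
Key observation: task-2 could never have finished before the abort; with (1, 1) returned by task-7, it fits at step 3.
Why nothing smaller works: aborting no one leaves the state deadlocked as given.
One survivor order: task-8, task-1, task-2. Verifying each step (post-abort pool first):
  pool = (4, 2)
  task-8: need (0, 1) fits (4, 2); releases (0, 1), pool now (4, 3)
  task-1: need (3, 2) fits (4, 3); releases (2, 3), pool now (6, 6)
  task-2: need (3, 6) fits (6, 6); releases (3, 1), pool now (9, 7)


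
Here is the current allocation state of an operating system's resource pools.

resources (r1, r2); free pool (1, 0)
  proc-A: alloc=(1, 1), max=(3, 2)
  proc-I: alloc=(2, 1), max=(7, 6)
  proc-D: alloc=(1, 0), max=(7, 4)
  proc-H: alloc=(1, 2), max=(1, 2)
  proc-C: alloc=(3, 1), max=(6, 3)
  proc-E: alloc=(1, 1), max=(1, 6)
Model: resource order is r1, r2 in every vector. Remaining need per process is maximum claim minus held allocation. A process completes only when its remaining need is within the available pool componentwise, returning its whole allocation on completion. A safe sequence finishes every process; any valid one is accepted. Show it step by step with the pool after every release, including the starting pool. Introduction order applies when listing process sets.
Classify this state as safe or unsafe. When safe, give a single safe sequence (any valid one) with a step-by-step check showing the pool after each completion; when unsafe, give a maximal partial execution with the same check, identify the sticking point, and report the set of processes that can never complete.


UNSAFE.
Key observation: the wall is r2: completing proc-H, proc-A, proc-C, proc-D brings the pool only to (7, 4), and all the rest need more.
Going as far as possible: proc-H, proc-A, proc-C, proc-D; after that, nothing fits. Verifying each step:
  pool = (1, 0)
  run proc-H (needs (0, 0), free (1, 0)); after release of (1, 2) the pool is (2, 2)
  run proc-A (needs (2, 1), free (2, 2)); after release of (1, 1) the pool is (3, 3)
  run proc-C (needs (3, 2), free (3, 3)); after release of (3, 1) the pool is (6, 4)
  run proc-D (needs (6, 4), free (6, 4)); after release of (1, 0) the pool is (7, 4)
  proc-I still needs (5, 5) but only (7, 4) is free — short on r2
  proc-E still needs (0, 5) but only (7, 4) is free — short on r2
Permanently blocked: proc-I and proc-E.


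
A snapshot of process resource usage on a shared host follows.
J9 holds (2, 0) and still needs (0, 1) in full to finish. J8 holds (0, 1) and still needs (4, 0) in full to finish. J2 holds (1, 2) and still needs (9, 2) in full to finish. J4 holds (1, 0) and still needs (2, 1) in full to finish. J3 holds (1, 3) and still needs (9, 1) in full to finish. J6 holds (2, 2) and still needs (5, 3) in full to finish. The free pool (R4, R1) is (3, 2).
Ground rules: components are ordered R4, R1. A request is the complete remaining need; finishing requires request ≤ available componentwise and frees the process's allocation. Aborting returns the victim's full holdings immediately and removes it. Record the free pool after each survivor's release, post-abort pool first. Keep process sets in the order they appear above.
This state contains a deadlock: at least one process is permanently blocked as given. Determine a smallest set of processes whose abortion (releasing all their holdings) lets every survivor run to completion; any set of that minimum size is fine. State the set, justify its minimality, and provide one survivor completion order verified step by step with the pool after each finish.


Abort J3.
Key observation: the deadlocked J2 becomes finishable only because J3 released (1, 3); it completes at step 5 below.
No smaller set exists: with zero aborts the deadlock remains.
Survivors finish in the order: J4, J9, J6, J8, J2. Verifying each step (pool after the aborts first):
  pool = (4, 5)
  run J4 (needs (2, 1), free (4, 5)); after release of (1, 0) the pool is (5, 5)
  run J9 (needs (0, 1), free (5, 5)); after release of (2, 0) the pool is (7, 5)
  run J6 (needs (5, 3), free (7, 5)); after release of (2, 2) the pool is (9, 7)
  run J8 (needs (4, 0), free (9, 7)); after release of (0, 1) the pool is (9, 8)
  run J2 (needs (9, 2), free (9, 8)); after release of (1, 2) the pool is (10, 10)
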